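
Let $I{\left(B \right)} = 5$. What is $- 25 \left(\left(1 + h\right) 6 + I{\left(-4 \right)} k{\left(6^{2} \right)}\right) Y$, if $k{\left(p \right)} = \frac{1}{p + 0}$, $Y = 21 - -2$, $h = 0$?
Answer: $- \frac{127075}{36} \approx -3529.9$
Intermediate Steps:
$Y = 23$ ($Y = 21 + 2 = 23$)
$k{\left(p \right)} = \frac{1}{p}$
$- 25 \left(\left(1 + h\right) 6 + I{\left(-4 \right)} k{\left(6^{2} \right)}\right) Y = - 25 \left(\left(1 + 0\right) 6 + \frac{5}{6^{2}}\right) 23 = - 25 \left(1 \cdot 6 + \frac{5}{36}\right) 23 = - 25 \left(6 + 5 \cdot \frac{1}{36}\right) 23 = - 25 \left(6 + \frac{5}{36}\right) 23 = \left(-25\right) \frac{221}{36} \cdot 23 = \left(- \frac{5525}{36}\right) 23 = - \frac{127075}{36}$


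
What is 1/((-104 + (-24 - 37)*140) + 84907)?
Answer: 1/76263 ≈ 1.3113e-5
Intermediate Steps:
1/((-104 + (-24 - 37)*140) + 84907) = 1/((-104 - 61*140) + 84907) = 1/((-104 - 8540) + 84907) = 1/(-8644 + 84907) = 1/76263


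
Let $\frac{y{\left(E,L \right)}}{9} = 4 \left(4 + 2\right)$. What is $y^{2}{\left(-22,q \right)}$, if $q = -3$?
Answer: $46656$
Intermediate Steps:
$y{\left(E,L \right)} = 216$ ($y{\left(E,L \right)} = 9 \cdot 4 \left(4 + 2\right) = 9 \cdot 4 \cdot 6 = 9 \cdot 24 = 216$)
$y^{2}{\left(-22,q \right)} = 216^{2} = 46656$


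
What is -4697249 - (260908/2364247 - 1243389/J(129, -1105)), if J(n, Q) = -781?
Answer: -8676301687411074/1846476907 ≈ -4.6988e+6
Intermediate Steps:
-4697249 - (260908/2364247 - 1243389/J(129, -1105)) = -4697249 - (260908/2364247 - 1243389/(-781)) = -4697249 - (260908*(1/2364247) - 1243389*(-1/781)) = -4697249 - (260908/2364247 + 1243389/781) = -4697249 - 1*2939882482231/1846476907 = -4697249 - 2939882482231/1846476907 = -8676301687411074/1846476907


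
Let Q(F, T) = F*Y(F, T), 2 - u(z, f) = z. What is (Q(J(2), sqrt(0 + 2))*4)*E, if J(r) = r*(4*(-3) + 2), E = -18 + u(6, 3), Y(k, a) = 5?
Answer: 8800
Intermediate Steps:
u(z, f) = 2 - z
E = -22 (E = -18 + (2 - 1*6) = -18 + (2 - 6) = -18 - 4 = -22)
J(r) = -10*r (J(r) = r*(-12 + 2) = r*(-10) = -10*r)
Q(F, T) = 5*F (Q(F, T) = F*5 = 5*F)
(Q(J(2), sqrt(0 + 2))*4)*E = ((5*(-10*2))*4)*(-22) = ((5*(-20))*4)*(-22) = -100*4*(-22) = -400*(-22) = 8800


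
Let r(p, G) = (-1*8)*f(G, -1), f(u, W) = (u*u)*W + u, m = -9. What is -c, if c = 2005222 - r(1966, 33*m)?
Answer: -1297174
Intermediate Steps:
f(u, W) = u + W*u² (f(u, W) = u²*W + u = W*u² + u = u + W*u²)
r(p, G) = -8*G*(1 - G) (r(p, G) = (-1*8)*(G*(1 - G)) = -8*G*(1 - G))
c = 1297174 (c = 2005222 - 8*33*(-9)*(-1 + 33*(-9)) = 2005222 - 8*(-297)*(-1 - 297) = 2005222 - 8*(-297)*(-298) = 2005222 - 1*708048 = 2005222 - 708048 = 1297174)
-c = -1*1297174 = -1297174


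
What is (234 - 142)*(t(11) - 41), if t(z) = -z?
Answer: -4784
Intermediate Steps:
(234 - 142)*(t(11) - 41) = (234 - 142)*(-1*11 - 41) = 92*(-11 - 41) = 92*(-52) = -4784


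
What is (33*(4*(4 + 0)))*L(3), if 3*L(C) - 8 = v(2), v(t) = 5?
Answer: 2288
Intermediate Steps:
L(C) = 13/3 (L(C) = 8/3 + (⅓)*5 = 8/3 + 5/3 = 13/3)
(33*(4*(4 + 0)))*L(3) = (33*(4*(4 + 0)))*(13/3) = (33*(4*4))*(13/3) = (33*16)*(13/3) = 528*(13/3) = 2288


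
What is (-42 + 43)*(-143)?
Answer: -143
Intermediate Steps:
(-42 + 43)*(-143) = 1*(-143) = -143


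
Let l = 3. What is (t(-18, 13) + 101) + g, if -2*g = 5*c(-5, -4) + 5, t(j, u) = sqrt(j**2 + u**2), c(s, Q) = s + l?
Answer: 207/2 + sqrt(493) ≈ 125.70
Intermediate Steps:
c(s, Q) = 3 + s (c(s, Q) = s + 3 = 3 + s)
g = 5/2 (g = -(5*(3 - 5) + 5)/2 = -(5*(-2) + 5)/2 = -(-10 + 5)/2 = -1/2*(-5) = 5/2 ≈ 2.5000)
(t(-18, 13) + 101) + g = (sqrt((-18)**2 + 13**2) + 101) + 5/2 = (sqrt(324 + 169) + 101) + 5/2 = (sqrt(493) + 101) + 5/2 = (101 + sqrt(493)) + 5/2 = 207/2 + sqrt(493)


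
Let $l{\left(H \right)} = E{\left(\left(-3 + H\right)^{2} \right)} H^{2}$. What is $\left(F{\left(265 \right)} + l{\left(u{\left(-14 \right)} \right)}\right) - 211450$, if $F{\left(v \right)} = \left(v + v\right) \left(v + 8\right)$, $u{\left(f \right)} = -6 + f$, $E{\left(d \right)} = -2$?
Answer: $-67560$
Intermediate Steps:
$F{\left(v \right)} = 2 v \left(8 + v\right)$
$l{\left(H \right)} = - 2 H^{2}$
$\left(F{\left(265 \right)} + l{\left(u{\left(-14 \right)} \right)}\right) - 211450 = \left(2 \cdot 265 \left(8 + 265\right) - 2 \left(-6 - 14\right)^{2}\right) - 211450 = \left(2 \cdot 265 \cdot 273 - 2 \left(-20\right)^{2}\right) - 211450 = \left(144690 - 800\right) - 211450 = 143890 - 211450 = -67560$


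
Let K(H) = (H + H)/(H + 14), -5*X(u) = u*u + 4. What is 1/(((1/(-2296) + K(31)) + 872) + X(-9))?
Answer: 103320/88480907 ≈ 0.0011677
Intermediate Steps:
X(u) = -4/5 - u**2/5 (X(u) = -(u*u + 4)/5 = -(u**2 + 4)/5 = -(4 + u**2)/5 = -4/5 - u**2/5)
K(H) = 2*H/(14 + H) (K(H) = (2*H)/(14 + H) = 2*H/(14 + H))
1/(((1/(-2296) + K(31)) + 872) + X(-9)) = 1/(((1/(-2296) + 2*31/(14 + 31)) + 872) + (-4/5 - 1/5*(-9)**2)) = 1/(((-1/2296 + 2*31/45) + 872) + (-4/5 - 1/5*81)) = 1/(((-1/2296 + 2*31*(1/45)) + 872) + (-4/5 - 81/5)) = 1/(((-1/2296 + 62/45) + 872) - 17) = 1/((142307/103320 + 872) - 17) = 1/(90237347/103320 - 17) = 1/(88480907/103320) = 103320/88480907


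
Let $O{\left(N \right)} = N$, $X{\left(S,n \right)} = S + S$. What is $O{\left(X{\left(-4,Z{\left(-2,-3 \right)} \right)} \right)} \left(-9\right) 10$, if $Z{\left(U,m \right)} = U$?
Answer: $720$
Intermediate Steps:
$X{\left(S,n \right)} = 2 S$
$O{\left(X{\left(-4,Z{\left(-2,-3 \right)} \right)} \right)} \left(-9\right) 10 = 2 \left(-4\right) \left(-9\right) 10 = \left(-8\right) \left(-9\right) 10 = 72 \cdot 10 = 720$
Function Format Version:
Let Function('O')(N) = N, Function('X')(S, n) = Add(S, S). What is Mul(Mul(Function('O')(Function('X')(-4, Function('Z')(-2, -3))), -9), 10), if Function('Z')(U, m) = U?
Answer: 720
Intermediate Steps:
Function('X')(S, n) = Mul(2, S)
Mul(Mul(Function('O')(Function('X')(-4, Function('Z')(-2, -3))), -9), 10) = Mul(Mul(Mul(2, -4), -9), 10) = Mul(Mul(-8, -9), 10) = Mul(72, 10) = 720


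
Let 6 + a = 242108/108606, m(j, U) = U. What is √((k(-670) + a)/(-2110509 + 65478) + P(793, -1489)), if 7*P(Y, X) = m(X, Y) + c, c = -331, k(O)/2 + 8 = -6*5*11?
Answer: √90438021134822954228810/37017106131 ≈ 8.1241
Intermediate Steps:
k(O) = -676 (k(O) = -16 + 2*(-6*5*11) = -16 + 2*(-30*11) = -16 + 2*(-330) = -16 - 660 = -676)
a = -204764/54303 (a = -6 + 242108/108606 = -6 + 242108*(1/108606) = -6 + 121054/54303 = -204764/54303 ≈ -3.7708)
P(Y, X) = -331/7 + Y/7 (P(Y, X) = (Y - 331)/7 = (-331 + Y)/7 = -331/7 + Y/7)
√((k(-670) + a)/(-2110509 + 65478) + P(793, -1489)) = √((-676 - 204764/54303)/(-2110509 + 65478) + (-331/7 + (⅐)*793)) = √(-36913592/54303/(-2045031) + (-331/7 + 793/7)) = √(-36913592/54303*(-1/2045031) + 66) = √(36913592/111051318393 + 66) = √(7329423927530/111051318393) = √90438021134822954228810/37017106131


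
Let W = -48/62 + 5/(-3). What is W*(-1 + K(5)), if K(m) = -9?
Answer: 2270/93 ≈ 24.409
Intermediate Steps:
W = -227/93 (W = -48*1/62 + 5*(-1/3) = -24/31 - 5/3 = -227/93 ≈ -2.4409)
W*(-1 + K(5)) = -227*(-1 - 9)/93 = -227/93*(-10) = 2270/93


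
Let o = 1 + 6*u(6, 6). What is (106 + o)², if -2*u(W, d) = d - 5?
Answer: 10816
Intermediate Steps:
u(W, d) = 5/2 - d/2 (u(W, d) = -(d - 5)/2 = -(-5 + d)/2 = 5/2 - d/2)
o = -2 (o = 1 + 6*(5/2 - ½*6) = 1 + 6*(5/2 - 3) = 1 + 6*(-½) = 1 - 3 = -2)
(106 + o)² = (106 - 2)² = 104² = 10816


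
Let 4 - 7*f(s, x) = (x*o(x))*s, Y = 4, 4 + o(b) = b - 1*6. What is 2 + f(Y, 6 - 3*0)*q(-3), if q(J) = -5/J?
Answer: 542/21 ≈ 25.810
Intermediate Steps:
o(b) = -10 + b (o(b) = -4 + (b - 1*6) = -4 + (b - 6) = -4 + (-6 + b) = -10 + b)
f(s, x) = 4/7 - s*x*(-10 + x)/7 (f(s, x) = 4/7 - x*(-10 + x)*s/7 = 4/7 - s*x*(-10 + x)/7)
2 + f(Y, 6 - 3*0)*q(-3) = 2 + (4/7 - ⅐*4*(6 - 3*0)*(-10 + (6 - 3*0)))*(-5/(-3)) = 2 + (4/7 - ⅐*4*(6 + 0)*(-10 + (6 + 0)))*(-5*(-⅓)) = 2 + (4/7 - ⅐*4*6*(-10 + 6))*(5/3) = 2 + (4/7 - ⅐*4*6*(-4))*(5/3) = 2 + (4/7 + 96/7)*(5/3) = 2 + (100/7)*(5/3) = 2 + 500/21 = 542/21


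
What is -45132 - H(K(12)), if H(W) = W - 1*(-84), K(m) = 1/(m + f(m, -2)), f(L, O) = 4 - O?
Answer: -813889/18 ≈ -45216.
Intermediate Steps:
K(m) = 1/(6 + m) (K(m) = 1/(m + (4 - 1*(-2))) = 1/(m + (4 + 2)) = 1/(m + 6) = 1/(6 + m))
H(W) = 84 + W (H(W) = W + 84 = 84 + W)
-45132 - H(K(12)) = -45132 - (84 + 1/(6 + 12)) = -45132 - (84 + 1/18) = -45132 - 1*1513/18 = -45132 - 1513/18 = -813889/18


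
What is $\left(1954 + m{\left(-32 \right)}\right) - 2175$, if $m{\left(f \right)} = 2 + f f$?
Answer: $805$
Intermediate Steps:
$m{\left(f \right)} = 2 + f^{2}$
$\left(1954 + m{\left(-32 \right)}\right) - 2175 = \left(1954 + \left(2 + \left(-32\right)^{2}\right)\right) - 2175 = \left(1954 + \left(2 + 1024\right)\right) - 2175 = \left(1954 + 1026\right) - 2175 = 2980 - 2175 = 805$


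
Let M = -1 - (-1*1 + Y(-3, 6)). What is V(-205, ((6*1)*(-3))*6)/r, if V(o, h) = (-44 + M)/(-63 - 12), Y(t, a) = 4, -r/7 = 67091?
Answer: -16/11740925 ≈ -1.3628e-6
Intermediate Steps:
r = -469637 (r = -7*67091 = -469637)
M = -4 (M = -1 - (-1*1 + 4) = -1 - (-1 + 4) = -1 - 1*3 = -1 - 3 = -4)
V(o, h) = 16/25 (V(o, h) = (-44 - 4)/(-63 - 12) = -48/(-75) = -48*(-1/75) = 16/25)
V(-205, ((6*1)*(-3))*6)/r = (16/25)/(-469637) = (16/25)*(-1/469637) = -16/11740925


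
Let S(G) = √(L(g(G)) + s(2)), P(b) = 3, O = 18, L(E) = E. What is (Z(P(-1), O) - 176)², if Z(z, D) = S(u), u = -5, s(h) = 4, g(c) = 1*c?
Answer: (176 - I)² ≈ 30975.0 - 352.0*I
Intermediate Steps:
g(c) = c
S(G) = √(4 + G) (S(G) = √(G + 4) = √(4 + G))
Z(z, D) = I (Z(z, D) = √(4 - 5) = √(-1) = I)
(Z(P(-1), O) - 176)² = (I - 176)² = (-176 + I)²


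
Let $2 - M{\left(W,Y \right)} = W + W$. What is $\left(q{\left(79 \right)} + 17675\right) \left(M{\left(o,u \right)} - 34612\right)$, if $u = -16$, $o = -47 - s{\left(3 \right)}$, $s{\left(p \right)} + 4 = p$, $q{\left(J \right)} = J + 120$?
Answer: $-616974732$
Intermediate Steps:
$q{\left(J \right)} = 120 + J$
$s{\left(p \right)} = -4 + p$
$o = -46$ ($o = -47 - \left(-4 + 3\right) = -47 - -1 = -47 + 1 = -46$)
$M{\left(W,Y \right)} = 2 - 2 W$ ($M{\left(W,Y \right)} = 2 - \left(W + W\right) = 2 - 2 W$)
$\left(q{\left(79 \right)} + 17675\right) \left(M{\left(o,u \right)} - 34612\right) = \left(\left(120 + 79\right) + 17675\right) \left(\left(2 - -92\right) - 34612\right) = \left(199 + 17675\right) \left(\left(2 + 92\right) - 34612\right) = 17874 \left(94 - 34612\right) = 17874 \left(-34518\right) = -616974732$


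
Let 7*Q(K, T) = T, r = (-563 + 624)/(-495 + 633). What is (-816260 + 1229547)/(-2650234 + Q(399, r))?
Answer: -399235242/2560125983 ≈ -0.15594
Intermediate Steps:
r = 61/138 ≈ 0.44203
Q(K, T) = T/7
(-816260 + 1229547)/(-2650234 + Q(399, r)) = (-816260 + 1229547)/(-2650234 + (⅐)*(61/138)) = 413287/(-2650234 + 61/966) = 413287/(-2560125983/966) = 413287*(-966/2560125983) = -399235242/2560125983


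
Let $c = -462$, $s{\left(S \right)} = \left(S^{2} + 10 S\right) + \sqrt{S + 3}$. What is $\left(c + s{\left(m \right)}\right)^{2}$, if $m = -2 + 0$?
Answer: $227529$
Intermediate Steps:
$m = -2$
$s{\left(S \right)} = S^{2} + \sqrt{3 + S} + 10 S$ ($s{\left(S \right)} = \left(S^{2} + 10 S\right) + \sqrt{3 + S} = S^{2} + \sqrt{3 + S} + 10 S$)
$\left(c + s{\left(m \right)}\right)^{2} = \left(-462 + \left(\left(-2\right)^{2} + \sqrt{3 - 2} + 10 \left(-2\right)\right)\right)^{2} = \left(-462 + \left(4 + \sqrt{1} - 20\right)\right)^{2} = \left(-462 + \left(4 + 1 - 20\right)\right)^{2} = \left(-462 - 15\right)^{2} = \left(-477\right)^{2} = 227529$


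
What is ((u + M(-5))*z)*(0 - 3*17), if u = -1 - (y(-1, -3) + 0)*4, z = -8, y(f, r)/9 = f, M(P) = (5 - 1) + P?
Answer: 13872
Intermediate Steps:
M(P) = 4 + P
y(f, r) = 9*f
u = 35 (u = -1 - (9*(-1) + 0)*4 = -1 - (-9 + 0)*4 = -1 - (-9)*4 = -1 - 1*(-36) = -1 + 36 = 35)
((u + M(-5))*z)*(0 - 3*17) = ((35 + (4 - 5))*(-8))*(0 - 3*17) = ((35 - 1)*(-8))*(0 - 51) = (34*(-8))*(-51) = -272*(-51) = 13872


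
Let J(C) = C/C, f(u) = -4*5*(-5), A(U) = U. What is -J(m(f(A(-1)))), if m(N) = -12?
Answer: -1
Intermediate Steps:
f(u) = 100 (f(u) = -20*(-5) = 100)
J(C) = 1
-J(m(f(A(-1)))) = -1*1 = -1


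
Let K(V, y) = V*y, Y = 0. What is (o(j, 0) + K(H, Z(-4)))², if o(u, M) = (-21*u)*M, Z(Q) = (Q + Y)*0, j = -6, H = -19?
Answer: 0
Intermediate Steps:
Z(Q) = 0 (Z(Q) = (Q + 0)*0 = Q*0 = 0)
o(u, M) = -21*M*u
(o(j, 0) + K(H, Z(-4)))² = (-21*0*(-6) - 19*0)² = (0 + 0)² = 0² = 0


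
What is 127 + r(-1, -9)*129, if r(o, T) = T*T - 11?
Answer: 9157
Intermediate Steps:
r(o, T) = -11 + T² (r(o, T) = T² - 11 = -11 + T²)
127 + r(-1, -9)*129 = 127 + (-11 + (-9)²)*129 = 127 + (-11 + 81)*129 = 127 + 70*129 = 127 + 9030 = 9157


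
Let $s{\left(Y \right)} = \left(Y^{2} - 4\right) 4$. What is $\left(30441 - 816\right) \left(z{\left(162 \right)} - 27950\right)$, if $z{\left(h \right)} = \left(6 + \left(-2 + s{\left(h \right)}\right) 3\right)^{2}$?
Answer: $2937300573581250$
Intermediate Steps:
$s{\left(Y \right)} = -16 + 4 Y^{2}$ ($s{\left(Y \right)} = \left(-4 + Y^{2}\right) 4 = -16 + 4 Y^{2}$)
$z{\left(h \right)} = \left(-48 + 12 h^{2}\right)^{2}$ ($z{\left(h \right)} = \left(6 + \left(-2 + \left(-16 + 4 h^{2}\right)\right) 3\right)^{2} = \left(6 + \left(-18 + 4 h^{2}\right) 3\right)^{2} = \left(6 + \left(-54 + 12 h^{2}\right)\right)^{2} = \left(-48 + 12 h^{2}\right)^{2}$)
$\left(30441 - 816\right) \left(z{\left(162 \right)} - 27950\right) = \left(30441 - 816\right) \left(144 \left(-4 + 162^{2}\right)^{2} - 27950\right) = 29625 \left(144 \left(-4 + 26244\right)^{2} - 27950\right) = 29625 \left(144 \cdot 26240^{2} - 27950\right) = 29625 \left(144 \cdot 688537600 - 27950\right) = 29625 \left(99149414400 - 27950\right) = 29625 \cdot 99149386450 = 2937300573581250$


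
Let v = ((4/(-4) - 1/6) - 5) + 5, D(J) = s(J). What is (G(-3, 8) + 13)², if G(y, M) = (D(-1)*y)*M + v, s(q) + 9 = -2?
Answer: 2739025/36 ≈ 76084.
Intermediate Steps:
s(q) = -11 (s(q) = -9 - 2 = -11)
D(J) = -11
v = -7/6 (v = ((4*(-¼) - 1*⅙) - 5) + 5 = ((-1 - ⅙) - 5) + 5 = (-7/6 - 5) + 5 = -37/6 + 5 = -7/6 ≈ -1.1667)
G(y, M) = -7/6 - 11*M*y (G(y, M) = (-11*y)*M - 7/6 = -11*M*y - 7/6 = -7/6 - 11*M*y)
(G(-3, 8) + 13)² = ((-7/6 - 11*8*(-3)) + 13)² = ((-7/6 + 264) + 13)² = (1577/6 + 13)² = (1655/6)² = 2739025/36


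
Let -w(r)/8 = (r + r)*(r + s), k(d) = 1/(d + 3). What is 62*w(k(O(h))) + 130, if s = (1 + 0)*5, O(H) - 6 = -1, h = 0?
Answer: -1011/2 ≈ -505.50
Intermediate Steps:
O(H) = 5 (O(H) = 6 - 1 = 5)
k(d) = 1/(3 + d)
s = 5 (s = 1*5 = 5)
w(r) = -16*r*(5 + r) (w(r) = -8*(r + r)*(r + 5) = -8*2*r*(5 + r) = -16*r*(5 + r))
62*w(k(O(h))) + 130 = 62*(-16*(5 + 1/(3 + 5))/(3 + 5)) + 130 = 62*(-16*(5 + 1/8)/8) + 130 = 62*(-16*⅛*(5 + ⅛)) + 130 = 62*(-16*⅛*41/8) + 130 = 62*(-41/4) + 130 = -1271/2 + 130 = -1011/2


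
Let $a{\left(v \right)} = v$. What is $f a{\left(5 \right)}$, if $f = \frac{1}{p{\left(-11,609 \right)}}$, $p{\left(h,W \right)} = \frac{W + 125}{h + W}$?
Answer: $\frac{1495}{367} \approx 4.0736$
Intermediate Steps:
$p{\left(h,W \right)} = \frac{125 + W}{W + h}$
$f = \frac{299}{367}$ ($f = \frac{1}{\frac{1}{609 - 11} \left(125 + 609\right)} = \frac{1}{\frac{1}{598} \cdot 734} = \frac{1}{\frac{367}{299}} = \frac{299}{367} \approx 0.81471$)
$f a{\left(5 \right)} = \frac{299}{367} \cdot 5 = \frac{1495}{367}$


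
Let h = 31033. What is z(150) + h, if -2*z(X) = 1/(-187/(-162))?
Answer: 5803090/187 ≈ 31033.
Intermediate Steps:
z(X) = -81/187 (z(X) = -1/(2*((-187/(-162)))) = -1/(2*((-187*(-1/162)))) = -1/(2*187/162) = -1/2*162/187 = -81/187)
z(150) + h = -81/187 + 31033 = 5803090/187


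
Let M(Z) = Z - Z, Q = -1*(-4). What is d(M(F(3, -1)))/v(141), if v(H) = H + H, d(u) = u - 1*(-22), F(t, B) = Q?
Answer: 11/141 ≈ 0.078014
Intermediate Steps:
Q = 4
F(t, B) = 4
M(Z) = 0
d(u) = 22 + u (d(u) = u + 22 = 22 + u)
v(H) = 2*H
d(M(F(3, -1)))/v(141) = (22 + 0)/((2*141)) = 22/282 = 22*(1/282) = 11/141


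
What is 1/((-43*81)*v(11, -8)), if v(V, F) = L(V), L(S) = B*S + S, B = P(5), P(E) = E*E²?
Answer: -1/4827438 ≈ -2.0715e-7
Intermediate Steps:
P(E) = E³
B = 125 (B = 5³ = 125)
L(S) = 126*S (L(S) = 125*S + S = 126*S)
v(V, F) = 126*V
1/((-43*81)*v(11, -8)) = 1/((-43*81)*(126*11)) = 1/(-3483*1386) = 1/(-4827438) = -1/4827438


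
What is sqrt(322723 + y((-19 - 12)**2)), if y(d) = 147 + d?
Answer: sqrt(323831) ≈ 569.06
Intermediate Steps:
sqrt(322723 + y((-19 - 12)**2)) = sqrt(322723 + (147 + (-19 - 12)**2)) = sqrt(322723 + (147 + (-31)**2)) = sqrt(322723 + (147 + 961)) = sqrt(322723 + 1108) = sqrt(323831)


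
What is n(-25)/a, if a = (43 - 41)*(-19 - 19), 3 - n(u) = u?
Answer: -7/19 ≈ -0.36842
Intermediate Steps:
n(u) = 3 - u
a = -76 (a = 2*(-38) = -76)
n(-25)/a = (3 - 1*(-25))/(-76) = (3 + 25)*(-1/76) = 28*(-1/76) = -7/19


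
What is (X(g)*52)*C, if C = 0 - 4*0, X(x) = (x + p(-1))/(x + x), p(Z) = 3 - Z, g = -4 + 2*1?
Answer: 0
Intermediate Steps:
g = -2 (g = -4 + 2 = -2)
X(x) = (4 + x)/(2*x) (X(x) = (x + (3 - 1*(-1)))/(x + x) = (x + (3 + 1))/((2*x)) = (x + 4)*(1/(2*x)) = (4 + x)*(1/(2*x)) = (4 + x)/(2*x))
C = 0 (C = 0 + 0 = 0)
(X(g)*52)*C = (((½)*(4 - 2)/(-2))*52)*0 = (((½)*(-½)*2)*52)*0 = -½*52*0 = -26*0 = 0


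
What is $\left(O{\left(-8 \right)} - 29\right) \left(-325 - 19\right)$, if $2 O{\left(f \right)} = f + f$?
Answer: $12728$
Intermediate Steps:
$O{\left(f \right)} = f$ ($O{\left(f \right)} = \frac{f + f}{2} = \frac{2 f}{2} = f$)
$\left(O{\left(-8 \right)} - 29\right) \left(-325 - 19\right) = \left(-8 - 29\right) \left(-325 - 19\right) = \left(-37\right) \left(-344\right) = 12728$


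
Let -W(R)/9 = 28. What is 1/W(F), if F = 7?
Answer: -1/252 ≈ -0.0039683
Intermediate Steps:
W(R) = -252 (W(R) = -9*28 = -252)
1/W(F) = 1/(-252) = -1/252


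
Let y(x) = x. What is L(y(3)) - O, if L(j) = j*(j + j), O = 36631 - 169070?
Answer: 132457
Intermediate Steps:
O = -132439
L(j) = 2*j**2 (L(j) = j*(2*j) = 2*j**2)
L(y(3)) - O = 2*3**2 - 1*(-132439) = 2*9 + 132439 = 18 + 132439 = 132457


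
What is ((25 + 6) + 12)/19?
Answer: 43/19 ≈ 2.2632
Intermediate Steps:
((25 + 6) + 12)/19 = (31 + 12)/19 = (1/19)*43 = 43/19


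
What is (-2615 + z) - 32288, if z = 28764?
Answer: -6139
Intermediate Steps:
(-2615 + z) - 32288 = (-2615 + 28764) - 32288 = 26149 - 32288 = -6139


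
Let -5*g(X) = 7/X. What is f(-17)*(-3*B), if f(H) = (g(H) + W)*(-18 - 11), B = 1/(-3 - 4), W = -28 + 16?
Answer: 88131/595 ≈ 148.12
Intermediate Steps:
g(X) = -7/(5*X)
W = -12
B = -⅐ (B = 1/(-7) = -⅐ ≈ -0.14286)
f(H) = 348 + 203/(5*H) (f(H) = (-7/(5*H) - 12)*(-18 - 11) = (-12 - 7/(5*H))*(-29) = 348 + 203/(5*H))
f(-17)*(-3*B) = (348 + (203/5)/(-17))*(-3*(-⅐)) = (348 + (203/5)*(-1/17))*(3/7) = (348 - 203/85)*(3/7) = (29377/85)*(3/7) = 88131/595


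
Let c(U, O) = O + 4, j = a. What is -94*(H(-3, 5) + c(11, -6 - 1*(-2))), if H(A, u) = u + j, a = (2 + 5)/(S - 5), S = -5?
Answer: -2021/5 ≈ -404.20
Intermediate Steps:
a = -7/10 (a = (2 + 5)/(-5 - 5) = 7/(-10) = 7*(-1/10) = -7/10 ≈ -0.70000)
j = -7/10 ≈ -0.70000
c(U, O) = 4 + O
H(A, u) = -7/10 + u (H(A, u) = u - 7/10 = -7/10 + u)
-94*(H(-3, 5) + c(11, -6 - 1*(-2))) = -94*((-7/10 + 5) + (4 + (-6 - 1*(-2)))) = -94*(43/10 + (4 + (-6 + 2))) = -94*(43/10 + (4 - 4)) = -94*(43/10 + 0) = -94*43/10 = -2021/5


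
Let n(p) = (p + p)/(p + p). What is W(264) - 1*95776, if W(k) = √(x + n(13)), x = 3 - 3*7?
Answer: -95776 + I*√17 ≈ -95776.0 + 4.1231*I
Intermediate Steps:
n(p) = 1 (n(p) = (2*p)/((2*p)) = (2*p)*(1/(2*p)) = 1)
x = -18 (x = 3 - 21 = -18)
W(k) = I*√17 (W(k) = √(-18 + 1) = √(-17) = I*√17)
W(264) - 1*95776 = I*√17 - 1*95776 = I*√17 - 95776 = -95776 + I*√17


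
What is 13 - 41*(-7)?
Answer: 300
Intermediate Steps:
13 - 41*(-7) = 13 + 287 = 300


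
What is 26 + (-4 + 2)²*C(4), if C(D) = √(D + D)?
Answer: 26 + 8*√2 ≈ 37.314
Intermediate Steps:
C(D) = √2*√D (C(D) = √(2*D) = √2*√D)
26 + (-4 + 2)²*C(4) = 26 + (-4 + 2)²*(√2*√4) = 26 + (-2)²*(√2*2) = 26 + 4*(2*√2) = 26 + 8*√2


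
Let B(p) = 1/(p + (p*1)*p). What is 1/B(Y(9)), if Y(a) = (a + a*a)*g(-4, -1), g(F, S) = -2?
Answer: 32220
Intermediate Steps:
Y(a) = -2*a - 2*a² (Y(a) = (a + a*a)*(-2) = (a + a²)*(-2) = -2*a - 2*a²)
B(p) = 1/(p + p²) (B(p) = 1/(p + p*p) = 1/(p + p²))
1/B(Y(9)) = 1/(1/(((-2*9*(1 + 9)))*(1 - 2*9*(1 + 9)))) = 1/(1/(((-2*9*10))*(1 - 2*9*10))) = 1/(1/((-180)*(1 - 180))) = 1/(-1/180/(-179)) = 1/(-1/180*(-1/179)) = 1/(1/32220) = 32220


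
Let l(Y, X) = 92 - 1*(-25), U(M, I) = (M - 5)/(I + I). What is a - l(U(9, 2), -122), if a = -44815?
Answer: -44932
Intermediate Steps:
U(M, I) = (-5 + M)/(2*I) (U(M, I) = (-5 + M)/((2*I)) = (-5 + M)*(1/(2*I)) = (-5 + M)/(2*I))
l(Y, X) = 117 (l(Y, X) = 92 + 25 = 117)
a - l(U(9, 2), -122) = -44815 - 1*117 = -44815 - 117 = -44932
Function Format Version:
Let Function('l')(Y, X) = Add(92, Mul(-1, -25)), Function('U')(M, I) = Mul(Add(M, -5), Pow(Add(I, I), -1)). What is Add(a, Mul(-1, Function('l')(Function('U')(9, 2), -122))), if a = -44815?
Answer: -44932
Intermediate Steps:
Function('U')(M, I) = Mul(Rational(1, 2), Pow(I, -1), Add(-5, M)) (Function('U')(M, I) = Mul(Add(-5, M), Pow(Mul(2, I), -1)) = Mul(Add(-5, M), Mul(Rational(1, 2), Pow(I, -1))) = Mul(Rational(1, 2), Pow(I, -1), Add(-5, M)))
Function('l')(Y, X) = 117 (Function('l')(Y, X) = Add(92, 25) = 117)
Add(a, Mul(-1, Function('l')(Function('U')(9, 2), -122))) = Add(-44815, Mul(-1, 117)) = Add(-44815, -117) = -44932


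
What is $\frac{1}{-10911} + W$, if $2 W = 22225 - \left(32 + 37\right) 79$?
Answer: $\frac{91510556}{10911} \approx 8387.0$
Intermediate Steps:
$W = 8387$ ($W = \frac{22225 - \left(32 + 37\right) 79}{2} = \frac{22225 - 69 \cdot 79}{2} = \frac{22225 - 5451}{2} = \frac{1}{2} \cdot 16774 = 8387$)
$\frac{1}{-10911} + W = \frac{1}{-10911} + 8387 = - \frac{1}{10911} + 8387 = \frac{91510556}{10911}$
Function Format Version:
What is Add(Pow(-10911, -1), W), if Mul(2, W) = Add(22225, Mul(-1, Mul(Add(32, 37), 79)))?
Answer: Rational(91510556, 10911) ≈ 8387.0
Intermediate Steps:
W = 8387 (W = Mul(Rational(1, 2), Add(22225, Mul(-1, Mul(Add(32, 37), 79)))) = Mul(Rational(1, 2), Add(22225, Mul(-1, Mul(69, 79)))) = Mul(Rational(1, 2), Add(22225, Mul(-1, 5451))) = Mul(Rational(1, 2), Add(22225, -5451)) = Mul(Rational(1, 2), 16774) = 8387)
Add(Pow(-10911, -1), W) = Add(Pow(-10911, -1), 8387) = Add(Rational(-1, 10911), 8387) = Rational(91510556, 10911)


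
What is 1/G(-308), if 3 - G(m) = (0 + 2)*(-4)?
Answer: 1/11 ≈ 0.090909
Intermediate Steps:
G(m) = 11 (G(m) = 3 - (0 + 2)*(-4) = 3 - 2*(-4) = 3 - 1*(-8) = 3 + 8 = 11)
1/G(-308) = 1/11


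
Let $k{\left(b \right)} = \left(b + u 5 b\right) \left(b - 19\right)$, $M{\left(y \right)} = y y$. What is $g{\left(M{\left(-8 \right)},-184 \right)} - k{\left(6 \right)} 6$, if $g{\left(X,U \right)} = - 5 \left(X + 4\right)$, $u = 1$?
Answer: $2468$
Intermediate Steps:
$M{\left(y \right)} = y^{2}$
$g{\left(X,U \right)} = -20 - 5 X$ ($g{\left(X,U \right)} = - 5 \left(4 + X\right) = -20 - 5 X$)
$k{\left(b \right)} = 6 b \left(-19 + b\right)$ ($k{\left(b \right)} = \left(b + 1 \cdot 5 b\right) \left(b - 19\right) = \left(b + 5 b\right) \left(-19 + b\right) = 6 b \left(-19 + b\right)$)
$g{\left(M{\left(-8 \right)},-184 \right)} - k{\left(6 \right)} 6 = \left(-20 - 5 \left(-8\right)^{2}\right) - 6 \cdot 6 \left(-19 + 6\right) 6 = \left(-20 - 320\right) - 6 \cdot 6 \left(-13\right) 6 = \left(-20 - 320\right) - \left(-468\right) 6 = -340 - -2808 = -340 + 2808 = 2468$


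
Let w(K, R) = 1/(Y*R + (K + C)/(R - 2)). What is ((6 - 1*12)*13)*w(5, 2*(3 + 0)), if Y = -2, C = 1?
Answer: 52/7 ≈ 7.4286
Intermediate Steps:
w(K, R) = 1/(-2*R + (1 + K)/(-2 + R)) (w(K, R) = 1/(-2*R + (K + 1)/(R - 2)) = 1/(-2*R + (1 + K)/(-2 + R)))
((6 - 1*12)*13)*w(5, 2*(3 + 0)) = ((6 - 1*12)*13)*((-2 + 2*(3 + 0))/(1 + 5 - 2*4*(3 + 0)² + 4*(2*(3 + 0)))) = ((6 - 12)*13)*((-2 + 2*3)/(1 + 5 - 2*(2*3)² + 4*(2*3))) = (-6*13)*((-2 + 6)/(1 + 5 - 2*6² + 4*6)) = -78*4/(1 + 5 - 2*36 + 24) = -78*4/(1 + 5 - 72 + 24) = -78*4/(-42) = -(-13)*4/7 = -78*(-2/21) = 52/7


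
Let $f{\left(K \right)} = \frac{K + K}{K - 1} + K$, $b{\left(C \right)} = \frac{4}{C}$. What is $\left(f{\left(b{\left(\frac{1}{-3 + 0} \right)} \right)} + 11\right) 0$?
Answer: $0$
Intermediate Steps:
$f{\left(K \right)} = K + \frac{2 K}{-1 + K}$ ($f{\left(K \right)} = \frac{2 K}{-1 + K} + K = K + \frac{2 K}{-1 + K}$)
$\left(f{\left(b{\left(\frac{1}{-3 + 0} \right)} \right)} + 11\right) 0 = \left(\frac{\frac{4}{\frac{1}{-3 + 0}} \left(1 + \frac{4}{\frac{1}{-3 + 0}}\right)}{-1 + \frac{4}{\frac{1}{-3 + 0}}} + 11\right) 0 = \left(\frac{\frac{4}{\frac{1}{-3}} \left(1 + \frac{4}{\frac{1}{-3}}\right)}{-1 + \frac{4}{\frac{1}{-3}}} + 11\right) 0 = \left(\frac{\frac{4}{- \frac{1}{3}} \left(1 + \frac{4}{- \frac{1}{3}}\right)}{-1 + \frac{4}{- \frac{1}{3}}} + 11\right) 0 = \left(\frac{4 \left(-3\right) \left(1 + 4 \left(-3\right)\right)}{-1 + 4 \left(-3\right)} + 11\right) 0 = \left(- \frac{12 \left(1 - 12\right)}{-1 - 12} + 11\right) 0 = \left(\left(-12\right) \frac{1}{-13} \left(-11\right) + 11\right) 0 = \left(\left(-12\right) \left(- \frac{1}{13}\right) \left(-11\right) + 11\right) 0 = \left(- \frac{132}{13} + 11\right) 0 = \frac{11}{13} \cdot 0 = 0$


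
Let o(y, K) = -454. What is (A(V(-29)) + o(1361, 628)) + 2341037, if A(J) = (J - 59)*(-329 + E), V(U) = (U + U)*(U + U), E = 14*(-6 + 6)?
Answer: 1253238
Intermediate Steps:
E = 0 (E = 14*0 = 0)
V(U) = 4*U² (V(U) = (2*U)*(2*U) = 4*U²)
A(J) = 19411 - 329*J (A(J) = (J - 59)*(-329 + 0) = (-59 + J)*(-329) = 19411 - 329*J)
(A(V(-29)) + o(1361, 628)) + 2341037 = ((19411 - 1316*(-29)²) - 454) + 2341037 = ((19411 - 1316*841) - 454) + 2341037 = ((19411 - 329*3364) - 454) + 2341037 = ((19411 - 1106756) - 454) + 2341037 = (-1087345 - 454) + 2341037 = -1087799 + 2341037 = 1253238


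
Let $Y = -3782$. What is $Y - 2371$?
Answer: $-6153$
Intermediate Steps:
$Y - 2371 = -3782 - 2371 = -6153$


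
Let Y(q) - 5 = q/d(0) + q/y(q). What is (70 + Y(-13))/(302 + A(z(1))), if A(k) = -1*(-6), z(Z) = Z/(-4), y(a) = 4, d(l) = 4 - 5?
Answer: 339/1232 ≈ 0.27516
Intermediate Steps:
d(l) = -1
z(Z) = -Z/4 (z(Z) = Z*(-¼) = -Z/4)
A(k) = 6
Y(q) = 5 - 3*q/4 (Y(q) = 5 + (q/(-1) + q/4) = 5 + (q*(-1) + q*(¼)) = 5 + (-q + q/4) = 5 - 3*q/4)
(70 + Y(-13))/(302 + A(z(1))) = (70 + (5 - ¾*(-13)))/(302 + 6) = (70 + (5 + 39/4))/308 = (70 + 59/4)*(1/308) = (339/4)*(1/308) = 339/1232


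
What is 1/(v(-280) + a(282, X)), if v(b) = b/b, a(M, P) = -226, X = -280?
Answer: -1/225 ≈ -0.0044444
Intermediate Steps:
v(b) = 1
1/(v(-280) + a(282, X)) = 1/(1 - 226) = 1/(-225) = -1/225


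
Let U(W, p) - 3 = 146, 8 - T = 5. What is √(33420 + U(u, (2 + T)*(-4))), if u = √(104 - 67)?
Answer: √33569 ≈ 183.22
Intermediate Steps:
T = 3 (T = 8 - 1*5 = 8 - 5 = 3)
u = √37 ≈ 6.0828
U(W, p) = 149 (U(W, p) = 3 + 146 = 149)
√(33420 + U(u, (2 + T)*(-4))) = √(33420 + 149) = √33569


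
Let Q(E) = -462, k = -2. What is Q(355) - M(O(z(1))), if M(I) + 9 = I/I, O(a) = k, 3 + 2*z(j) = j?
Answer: -454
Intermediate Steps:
z(j) = -3/2 + j/2
O(a) = -2
M(I) = -8 (M(I) = -9 + I/I = -9 + 1 = -8)
Q(355) - M(O(z(1))) = -462 - 1*(-8) = -462 + 8 = -454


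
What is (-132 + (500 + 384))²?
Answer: 565504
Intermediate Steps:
(-132 + (500 + 384))² = (-132 + 884)² = 752² = 565504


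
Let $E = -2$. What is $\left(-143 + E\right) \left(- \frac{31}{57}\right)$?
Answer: $\frac{4495}{57} \approx 78.86$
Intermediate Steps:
$\left(-143 + E\right) \left(- \frac{31}{57}\right) = \left(-143 - 2\right) \left(- \frac{31}{57}\right) = - 145 \left(\left(-31\right) \frac{1}{57}\right) = \left(-145\right) \left(- \frac{31}{57}\right) = \frac{4495}{57}$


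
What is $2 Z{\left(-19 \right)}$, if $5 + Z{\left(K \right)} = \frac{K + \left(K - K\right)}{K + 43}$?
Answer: $- \frac{139}{12} \approx -11.583$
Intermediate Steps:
$Z{\left(K \right)} = -5 + \frac{K}{43 + K}$ ($Z{\left(K \right)} = -5 + \frac{K + \left(K - K\right)}{K + 43} = -5 + \frac{K + 0}{43 + K} = -5 + \frac{K}{43 + K}$)
$2 Z{\left(-19 \right)} = 2 \frac{-215 - -76}{43 - 19} = 2 \frac{-215 + 76}{24} = 2 \cdot \frac{1}{24} \left(-139\right) = 2 \left(- \frac{139}{24}\right) = - \frac{139}{12}$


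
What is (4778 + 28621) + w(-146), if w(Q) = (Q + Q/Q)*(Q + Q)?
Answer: 75739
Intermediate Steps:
w(Q) = 2*Q*(1 + Q) (w(Q) = (Q + 1)*(2*Q) = (1 + Q)*(2*Q) = 2*Q*(1 + Q))
(4778 + 28621) + w(-146) = (4778 + 28621) + 2*(-146)*(1 - 146) = 33399 + 2*(-146)*(-145) = 33399 + 42340 = 75739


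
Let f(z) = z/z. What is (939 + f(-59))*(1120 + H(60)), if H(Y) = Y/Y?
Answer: 1053740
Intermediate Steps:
H(Y) = 1
f(z) = 1
(939 + f(-59))*(1120 + H(60)) = (939 + 1)*(1120 + 1) = 940*1121 = 1053740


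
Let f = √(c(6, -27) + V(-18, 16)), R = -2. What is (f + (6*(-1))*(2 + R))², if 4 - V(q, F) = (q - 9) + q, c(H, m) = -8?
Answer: 41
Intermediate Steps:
V(q, F) = 13 - 2*q (V(q, F) = 4 - ((q - 9) + q) = 4 - ((-9 + q) + q) = 4 - (-9 + 2*q) = 4 + (9 - 2*q) = 13 - 2*q)
f = √41 (f = √(-8 + (13 - 2*(-18))) = √(-8 + (13 + 36)) = √(-8 + 49) = √41 ≈ 6.4031)
(f + (6*(-1))*(2 + R))² = (√41 + (6*(-1))*(2 - 2))² = (√41 - 6*0)² = (√41 + 0)² = (√41)² = 41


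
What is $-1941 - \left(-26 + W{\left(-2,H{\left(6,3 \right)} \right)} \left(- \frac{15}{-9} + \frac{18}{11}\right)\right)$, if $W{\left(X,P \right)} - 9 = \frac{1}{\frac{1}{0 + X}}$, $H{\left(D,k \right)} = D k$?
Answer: $- \frac{63958}{33} \approx -1938.1$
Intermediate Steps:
$W{\left(X,P \right)} = 9 + X$ ($W{\left(X,P \right)} = 9 + \frac{1}{\frac{1}{0 + X}} = 9 + \frac{1}{\frac{1}{X}} = 9 + X$)
$-1941 - \left(-26 + W{\left(-2,H{\left(6,3 \right)} \right)} \left(- \frac{15}{-9} + \frac{18}{11}\right)\right) = -1941 - \left(-26 + \left(9 - 2\right) \left(- \frac{15}{-9} + \frac{18}{11}\right)\right) = -1941 - \left(-26 + 7 \left(\left(-15\right) \left(- \frac{1}{9}\right) + 18 \cdot \frac{1}{11}\right)\right) = -1941 - \left(-26 + 7 \left(\frac{5}{3} + \frac{18}{11}\right)\right) = -1941 - \left(-26 + 7 \cdot \frac{109}{33}\right) = -1941 - \left(-26 + \frac{763}{33}\right) = -1941 - - \frac{95}{33} = -1941 + \frac{95}{33} = - \frac{63958}{33}$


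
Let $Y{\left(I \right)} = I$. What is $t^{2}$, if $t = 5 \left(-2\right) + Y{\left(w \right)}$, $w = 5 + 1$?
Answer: $16$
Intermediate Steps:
$w = 6$
$t = -4$ ($t = 5 \left(-2\right) + 6 = -10 + 6 = -4$)
$t^{2} = \left(-4\right)^{2} = 16$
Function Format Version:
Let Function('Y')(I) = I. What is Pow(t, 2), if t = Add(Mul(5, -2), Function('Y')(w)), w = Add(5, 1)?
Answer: 16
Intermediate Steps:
w = 6
t = -4 (t = Add(Mul(5, -2), 6) = Add(-10, 6) = -4)
Pow(t, 2) = Pow(-4, 2) = 16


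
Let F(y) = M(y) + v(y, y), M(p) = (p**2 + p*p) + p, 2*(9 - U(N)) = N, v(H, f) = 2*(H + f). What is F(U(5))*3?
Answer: 351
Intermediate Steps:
v(H, f) = 2*H + 2*f
U(N) = 9 - N/2
M(p) = p + 2*p**2 (M(p) = (p**2 + p**2) + p = 2*p**2 + p = p + 2*p**2)
F(y) = 4*y + y*(1 + 2*y) (F(y) = y*(1 + 2*y) + (2*y + 2*y) = y*(1 + 2*y) + 4*y = 4*y + y*(1 + 2*y))
F(U(5))*3 = ((9 - 1/2*5)*(5 + 2*(9 - 1/2*5)))*3 = ((9 - 5/2)*(5 + 2*(9 - 5/2)))*3 = (13*(5 + 2*(13/2))/2)*3 = (13*(5 + 13)/2)*3 = ((13/2)*18)*3 = 117*3 = 351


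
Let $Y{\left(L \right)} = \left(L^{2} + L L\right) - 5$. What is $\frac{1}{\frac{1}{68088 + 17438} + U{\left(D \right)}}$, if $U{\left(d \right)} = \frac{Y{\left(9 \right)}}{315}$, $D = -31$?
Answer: $\frac{3848670}{1918271} \approx 2.0063$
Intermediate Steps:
$Y{\left(L \right)} = -5 + 2 L^{2}$ ($Y{\left(L \right)} = \left(L^{2} + L^{2}\right) - 5 = 2 L^{2} - 5 = -5 + 2 L^{2}$)
$U{\left(d \right)} = \frac{157}{315}$ ($U{\left(d \right)} = \frac{-5 + 2 \cdot 9^{2}}{315} = \left(-5 + 2 \cdot 81\right) \frac{1}{315} = \left(-5 + 162\right) \frac{1}{315} = 157 \cdot \frac{1}{315} = \frac{157}{315}$)
$\frac{1}{\frac{1}{68088 + 17438} + U{\left(D \right)}} = \frac{1}{\frac{1}{68088 + 17438} + \frac{157}{315}} = \frac{1}{\frac{1}{85526} + \frac{157}{315}} = \frac{1}{\frac{1918271}{3848670}} = \frac{3848670}{1918271}$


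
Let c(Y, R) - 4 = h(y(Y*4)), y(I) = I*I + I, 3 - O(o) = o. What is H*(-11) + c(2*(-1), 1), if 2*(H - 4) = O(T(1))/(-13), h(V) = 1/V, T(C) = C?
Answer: -28491/728 ≈ -39.136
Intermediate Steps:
O(o) = 3 - o
y(I) = I + I**2 (y(I) = I**2 + I = I + I**2)
c(Y, R) = 4 + 1/(4*Y*(1 + 4*Y)) (c(Y, R) = 4 + 1/((Y*4)*(1 + Y*4)) = 4 + 1/((4*Y)*(1 + 4*Y)) = 4 + 1/(4*Y*(1 + 4*Y)))
H = 51/13 (H = 4 + ((3 - 1*1)/(-13))/2 = 4 + ((3 - 1)*(-1/13))/2 = 4 + (2*(-1/13))/2 = 4 + (1/2)*(-2/13) = 4 - 1/13 = 51/13 ≈ 3.9231)
H*(-11) + c(2*(-1), 1) = (51/13)*(-11) + (1 + 16*(2*(-1))*(1 + 4*(2*(-1))))/(4*((2*(-1)))*(1 + 4*(2*(-1)))) = -561/13 + (1/4)*(1 + 16*(-2)*(1 + 4*(-2)))/(-2*(1 + 4*(-2))) = -561/13 + (1/4)*(-1/2)*(1 + 16*(-2)*(1 - 8))/(1 - 8) = -561/13 + (1/4)*(-1/2)*(1 + 16*(-2)*(-7))/(-7) = -561/13 + (1/4)*(-1/2)*(-1/7)*(1 + 224) = -561/13 + (1/4)*(-1/2)*(-1/7)*225 = -561/13 + 225/56 = -28491/728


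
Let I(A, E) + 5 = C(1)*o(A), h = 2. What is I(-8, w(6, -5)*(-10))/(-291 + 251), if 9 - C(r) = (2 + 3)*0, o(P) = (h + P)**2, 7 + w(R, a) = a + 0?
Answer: -319/40 ≈ -7.9750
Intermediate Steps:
w(R, a) = -7 + a (w(R, a) = -7 + (a + 0) = -7 + a)
o(P) = (2 + P)**2
C(r) = 9 (C(r) = 9 - (2 + 3)*0 = 9 - 5*0 = 9 - 1*0 = 9 + 0 = 9)
I(A, E) = -5 + 9*(2 + A)**2
I(-8, w(6, -5)*(-10))/(-291 + 251) = (-5 + 9*(2 - 8)**2)/(-291 + 251) = (-5 + 9*(-6)**2)/(-40) = (-5 + 9*36)*(-1/40) = (-5 + 324)*(-1/40) = 319*(-1/40) = -319/40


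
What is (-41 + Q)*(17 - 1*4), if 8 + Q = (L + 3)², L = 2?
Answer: -312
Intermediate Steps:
Q = 17 (Q = -8 + (2 + 3)² = -8 + 5² = -8 + 25 = 17)
(-41 + Q)*(17 - 1*4) = (-41 + 17)*(17 - 1*4) = -24*(17 - 4) = -24*13 = -312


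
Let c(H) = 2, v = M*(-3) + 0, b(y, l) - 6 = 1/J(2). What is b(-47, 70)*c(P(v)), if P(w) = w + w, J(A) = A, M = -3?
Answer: 13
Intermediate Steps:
b(y, l) = 13/2 (b(y, l) = 6 + 1/2 = 6 + ½ = 13/2)
v = 9 (v = -3*(-3) + 0 = 9 + 0 = 9)
P(w) = 2*w
b(-47, 70)*c(P(v)) = (13/2)*2 = 13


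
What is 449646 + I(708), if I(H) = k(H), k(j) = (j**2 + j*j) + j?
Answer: 1452882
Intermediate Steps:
k(j) = j + 2*j**2 (k(j) = (j**2 + j**2) + j = 2*j**2 + j = j + 2*j**2)
I(H) = H*(1 + 2*H)
449646 + I(708) = 449646 + 708*(1 + 2*708) = 449646 + 708*(1 + 1416) = 449646 + 708*1417 = 449646 + 1003236 = 1452882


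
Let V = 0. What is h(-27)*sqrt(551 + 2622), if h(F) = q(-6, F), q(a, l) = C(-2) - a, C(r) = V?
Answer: 6*sqrt(3173) ≈ 337.98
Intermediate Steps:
C(r) = 0
q(a, l) = -a (q(a, l) = 0 - a = -a)
h(F) = 6 (h(F) = -1*(-6) = 6)
h(-27)*sqrt(551 + 2622) = 6*sqrt(551 + 2622) = 6*sqrt(3173)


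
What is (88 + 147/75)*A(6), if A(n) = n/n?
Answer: 2249/25 ≈ 89.960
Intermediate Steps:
A(n) = 1
(88 + 147/75)*A(6) = (88 + 147/75)*1 = (88 + 147*(1/75))*1 = (88 + 49/25)*1 = (2249/25)*1 = 2249/25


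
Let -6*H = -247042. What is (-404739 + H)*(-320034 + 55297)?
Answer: 288747586952/3 ≈ 9.6249e+10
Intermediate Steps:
H = 123521/3 (H = -⅙*(-247042) = 123521/3 ≈ 41174.)
(-404739 + H)*(-320034 + 55297) = (-404739 + 123521/3)*(-320034 + 55297) = -1090696/3*(-264737) = 288747586952/3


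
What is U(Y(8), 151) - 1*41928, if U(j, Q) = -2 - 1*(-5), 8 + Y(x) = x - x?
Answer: -41925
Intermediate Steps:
Y(x) = -8 (Y(x) = -8 + (x - x) = -8 + 0 = -8)
U(j, Q) = 3 (U(j, Q) = -2 + 5 = 3)
U(Y(8), 151) - 1*41928 = 3 - 1*41928 = 3 - 41928 = -41925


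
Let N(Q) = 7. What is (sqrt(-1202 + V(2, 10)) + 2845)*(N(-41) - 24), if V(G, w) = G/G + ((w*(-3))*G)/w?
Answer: -48365 - 17*I*sqrt(1207) ≈ -48365.0 - 590.61*I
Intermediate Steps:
V(G, w) = 1 - 3*G (V(G, w) = 1 + ((-3*w)*G)/w = 1 + (-3*G*w)/w = 1 - 3*G)
(sqrt(-1202 + V(2, 10)) + 2845)*(N(-41) - 24) = (sqrt(-1202 + (1 - 3*2)) + 2845)*(7 - 24) = (sqrt(-1202 + (1 - 6)) + 2845)*(-17) = (sqrt(-1202 - 5) + 2845)*(-17) = (sqrt(-1207) + 2845)*(-17) = (I*sqrt(1207) + 2845)*(-17) = (2845 + I*sqrt(1207))*(-17) = -48365 - 17*I*sqrt(1207)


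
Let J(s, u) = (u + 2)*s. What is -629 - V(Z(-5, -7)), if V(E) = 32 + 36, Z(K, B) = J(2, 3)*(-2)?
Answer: -697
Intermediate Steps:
J(s, u) = s*(2 + u) (J(s, u) = (2 + u)*s = s*(2 + u))
Z(K, B) = -20 (Z(K, B) = (2*(2 + 3))*(-2) = (2*5)*(-2) = 10*(-2) = -20)
V(E) = 68
-629 - V(Z(-5, -7)) = -629 - 1*68 = -629 - 68 = -697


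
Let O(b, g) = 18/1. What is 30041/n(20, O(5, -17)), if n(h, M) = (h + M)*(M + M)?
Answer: 30041/1368 ≈ 21.960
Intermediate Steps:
O(b, g) = 18 (O(b, g) = 18*1 = 18)
n(h, M) = 2*M*(M + h) (n(h, M) = (M + h)*(2*M) = 2*M*(M + h))
30041/n(20, O(5, -17)) = 30041/((2*18*(18 + 20))) = 30041/((2*18*38)) = 30041/1368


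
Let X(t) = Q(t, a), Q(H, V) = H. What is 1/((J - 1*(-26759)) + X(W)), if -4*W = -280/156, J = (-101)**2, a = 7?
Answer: 78/2882915 ≈ 2.7056e-5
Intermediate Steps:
J = 10201
W = 35/78 (W = -(-70)/156 = -1/4*(-70/39) = 35/78 ≈ 0.44872)
X(t) = t
1/((J - 1*(-26759)) + X(W)) = 1/((10201 - 1*(-26759)) + 35/78) = 1/((10201 + 26759) + 35/78) = 1/(36960 + 35/78) = 1/(2882915/78) = 78/2882915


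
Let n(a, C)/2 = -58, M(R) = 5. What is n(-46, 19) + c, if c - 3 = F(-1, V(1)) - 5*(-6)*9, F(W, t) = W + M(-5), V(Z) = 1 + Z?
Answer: 161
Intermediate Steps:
n(a, C) = -116 (n(a, C) = 2*(-58) = -116)
F(W, t) = 5 + W (F(W, t) = W + 5 = 5 + W)
c = 277 (c = 3 + ((5 - 1) - 5*(-6)*9) = 3 + (4 + 30*9) = 3 + (4 + 270) = 3 + 274 = 277)
n(-46, 19) + c = -116 + 277 = 161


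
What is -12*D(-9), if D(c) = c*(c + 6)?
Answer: -324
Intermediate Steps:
D(c) = c*(6 + c)
-12*D(-9) = -(-108)*(6 - 9) = -(-108)*(-3) = -12*27 = -324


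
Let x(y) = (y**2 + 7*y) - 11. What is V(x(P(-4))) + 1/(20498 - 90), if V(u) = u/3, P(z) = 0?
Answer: -224485/61224 ≈ -3.6666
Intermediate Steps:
x(y) = -11 + y**2 + 7*y
V(u) = u/3 (V(u) = u*(1/3) = u/3)
V(x(P(-4))) + 1/(20498 - 90) = (-11 + 0**2 + 7*0)/3 + 1/(20498 - 90) = (-11 + 0 + 0)/3 + 1/20408 = (1/3)*(-11) + 1/20408 = -11/3 + 1/20408 = -224485/61224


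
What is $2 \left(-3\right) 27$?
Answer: $-162$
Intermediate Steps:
$2 \left(-3\right) 27 = \left(-6\right) 27 = -162$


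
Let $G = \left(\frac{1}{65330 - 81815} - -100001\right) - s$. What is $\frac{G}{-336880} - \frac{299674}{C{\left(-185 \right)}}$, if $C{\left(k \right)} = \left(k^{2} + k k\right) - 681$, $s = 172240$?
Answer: $- \frac{395881556043949}{94088222892300} \approx -4.2076$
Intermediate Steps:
$G = - \frac{1190859916}{16485}$ ($G = \left(\frac{1}{65330 - 81815} - -100001\right) - 172240 = \left(\frac{1}{-16485} + 100001\right) - 172240 = \left(- \frac{1}{16485} + 100001\right) - 172240 = \frac{1648516484}{16485} - 172240 = - \frac{1190859916}{16485} \approx -72239.0$)
$C{\left(k \right)} = -681 + 2 k^{2}$ ($C{\left(k \right)} = \left(k^{2} + k^{2}\right) - 681 = 2 k^{2} - 681 = -681 + 2 k^{2}$)
$\frac{G}{-336880} - \frac{299674}{C{\left(-185 \right)}} = - \frac{1190859916}{16485 \left(-336880\right)} - \frac{299674}{-681 + 2 \left(-185\right)^{2}} = \left(- \frac{1190859916}{16485}\right) \left(- \frac{1}{336880}\right) - \frac{299674}{-681 + 2 \cdot 34225} = \frac{297714979}{1388366700} - \frac{299674}{-681 + 68450} = \frac{297714979}{1388366700} - \frac{299674}{67769} = - \frac{395881556043949}{94088222892300}$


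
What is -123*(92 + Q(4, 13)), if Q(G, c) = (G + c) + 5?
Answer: -14022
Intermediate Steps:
Q(G, c) = 5 + G + c
-123*(92 + Q(4, 13)) = -123*(92 + (5 + 4 + 13)) = -123*(92 + 22) = -123*114 = -14022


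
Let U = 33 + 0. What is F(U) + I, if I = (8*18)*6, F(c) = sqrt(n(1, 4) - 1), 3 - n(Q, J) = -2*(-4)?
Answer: 864 + I*sqrt(6) ≈ 864.0 + 2.4495*I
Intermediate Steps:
n(Q, J) = -5 (n(Q, J) = 3 - (-2)*(-4) = 3 - 1*8 = 3 - 8 = -5)
U = 33
F(c) = I*sqrt(6) (F(c) = sqrt(-5 - 1) = sqrt(-6) = I*sqrt(6))
I = 864 (I = 144*6 = 864)
F(U) + I = I*sqrt(6) + 864 = 864 + I*sqrt(6)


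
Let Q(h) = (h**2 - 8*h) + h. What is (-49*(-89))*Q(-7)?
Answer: 427378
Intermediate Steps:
Q(h) = h**2 - 7*h
(-49*(-89))*Q(-7) = (-49*(-89))*(-7*(-7 - 7)) = 4361*(-7*(-14)) = 4361*98 = 427378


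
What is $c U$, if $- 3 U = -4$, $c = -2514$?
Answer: $-3352$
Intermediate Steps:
$U = \frac{4}{3}$ ($U = \left(- \frac{1}{3}\right) \left(-4\right) = \frac{4}{3} \approx 1.3333$)
$c U = \left(-2514\right) \frac{4}{3} = -3352$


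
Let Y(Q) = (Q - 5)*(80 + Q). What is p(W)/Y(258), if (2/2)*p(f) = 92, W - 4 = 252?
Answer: 2/1859 ≈ 0.0010758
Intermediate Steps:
W = 256 (W = 4 + 252 = 256)
p(f) = 92
Y(Q) = (-5 + Q)*(80 + Q)
p(W)/Y(258) = 92/(-400 + 258² + 75*258) = 92/(-400 + 66564 + 19350) = 92/85514 = 92*(1/85514) = 2/1859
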